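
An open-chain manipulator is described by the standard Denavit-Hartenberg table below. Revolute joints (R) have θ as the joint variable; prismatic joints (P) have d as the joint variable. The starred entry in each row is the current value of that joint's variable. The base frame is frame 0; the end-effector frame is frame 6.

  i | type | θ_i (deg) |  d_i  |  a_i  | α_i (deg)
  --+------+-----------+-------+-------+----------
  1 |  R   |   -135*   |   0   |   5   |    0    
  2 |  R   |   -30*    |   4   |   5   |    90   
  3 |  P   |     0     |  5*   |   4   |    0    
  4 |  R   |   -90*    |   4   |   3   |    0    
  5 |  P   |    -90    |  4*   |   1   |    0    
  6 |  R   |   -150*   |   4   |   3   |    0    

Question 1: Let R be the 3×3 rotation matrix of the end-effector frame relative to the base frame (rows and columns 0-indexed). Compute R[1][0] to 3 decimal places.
End-effector x-axis (col 0 of R) = (-0.8365,-0.2241,0.5000)
R[1][0] = -0.2241

-0.224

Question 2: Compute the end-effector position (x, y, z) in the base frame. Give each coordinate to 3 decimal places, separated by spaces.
-18.172 10.142 2.500

after link 1: o_1 = (-3.5355, -3.5355, 0.0000)
after link 2: o_2 = (-8.3652, -4.8296, 4.0000)
after link 3: o_3 = (-13.5230, -1.0353, 4.0000)
after link 4: o_4 = (-14.5582, 2.8284, 1.0000)
after link 5: o_5 = (-14.6276, 6.9509, 1.0000)
after link 6: o_6 = (-18.1724, 10.1422, 2.5000)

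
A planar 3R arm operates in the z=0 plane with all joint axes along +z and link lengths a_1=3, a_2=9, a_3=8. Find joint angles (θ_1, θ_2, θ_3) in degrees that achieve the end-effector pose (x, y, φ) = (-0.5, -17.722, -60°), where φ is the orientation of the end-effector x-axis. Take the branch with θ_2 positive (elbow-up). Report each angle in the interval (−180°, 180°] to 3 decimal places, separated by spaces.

wrist centre = target − a_3·(cos φ, sin φ) = (-4.5000, -10.7938)
cos θ_2 = (136.7560−3²−9²)/(2·3·9) = 0.8659; θ_2 = 30.0198° (elbow-up)
β = atan2(-10.7938,-4.5000) = -112.6316°; ψ = atan2(4.5027,10.7927) = 22.6458°
θ_1 = β − ψ = -135.2774°
θ_3 = φ − θ_1 − θ_2 = 45.2576° (wrapped to (-180°,180°])

-135.277 30.020 45.258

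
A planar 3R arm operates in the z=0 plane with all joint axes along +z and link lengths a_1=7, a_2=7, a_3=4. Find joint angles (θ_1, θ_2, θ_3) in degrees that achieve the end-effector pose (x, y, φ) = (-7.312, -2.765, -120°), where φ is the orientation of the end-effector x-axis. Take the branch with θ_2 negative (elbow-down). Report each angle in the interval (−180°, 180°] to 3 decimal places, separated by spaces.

-119.999 -134.998 134.996

wrist centre = target − a_3·(cos φ, sin φ) = (-5.3120, 0.6991)
cos θ_2 = (28.7061−7²−7²)/(2·7·7) = -0.7071; θ_2 = -134.9979° (elbow-down)
β = atan2(0.6991,-5.3120) = 172.5025°; ψ = atan2(-4.9499,2.0504) = -67.4989°
θ_1 = β − ψ = 240.0015°
θ_3 = φ − θ_1 − θ_2 = 134.9964° (wrapped to (-180°,180°])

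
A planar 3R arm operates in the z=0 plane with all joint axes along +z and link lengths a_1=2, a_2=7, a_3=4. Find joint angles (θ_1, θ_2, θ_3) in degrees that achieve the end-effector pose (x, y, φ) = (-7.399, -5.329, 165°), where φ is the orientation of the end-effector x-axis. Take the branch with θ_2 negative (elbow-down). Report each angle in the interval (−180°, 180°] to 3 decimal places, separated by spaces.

-45.002 -89.995 -60.003

wrist centre = target − a_3·(cos φ, sin φ) = (-3.5353, -6.3643)
cos θ_2 = (53.0023−2²−7²)/(2·2·7) = 0.0001; θ_2 = -89.9952° (elbow-down)
β = atan2(-6.3643,-3.5353) = -119.0518°; ψ = atan2(-7.0000,2.0006) = -74.0502°
θ_1 = β − ψ = -45.0016°
θ_3 = φ − θ_1 − θ_2 = -60.0032° (wrapped to (-180°,180°])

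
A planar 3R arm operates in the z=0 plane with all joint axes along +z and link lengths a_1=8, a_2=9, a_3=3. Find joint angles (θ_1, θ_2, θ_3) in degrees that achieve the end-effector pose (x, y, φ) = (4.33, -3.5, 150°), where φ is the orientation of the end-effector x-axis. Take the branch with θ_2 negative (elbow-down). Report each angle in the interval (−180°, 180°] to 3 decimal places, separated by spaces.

wrist centre = target − a_3·(cos φ, sin φ) = (6.9281, -5.0000)
cos θ_2 = (72.9982−8²−9²)/(2·8·9) = -0.5000; θ_2 = -120.0008° (elbow-down)
β = atan2(-5.0000,6.9281) = -35.8180°; ψ = atan2(-7.7942,3.4999) = -65.8180°
θ_1 = β − ψ = 30.0000°
θ_3 = φ − θ_1 − θ_2 = -119.9992° (wrapped to (-180°,180°])

30.000 -120.001 -119.999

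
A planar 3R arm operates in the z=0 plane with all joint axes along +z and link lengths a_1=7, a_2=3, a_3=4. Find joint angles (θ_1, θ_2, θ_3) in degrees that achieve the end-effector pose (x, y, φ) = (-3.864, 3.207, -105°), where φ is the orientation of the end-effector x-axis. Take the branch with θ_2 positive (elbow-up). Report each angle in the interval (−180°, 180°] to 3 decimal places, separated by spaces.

88.605 90.005 76.390

wrist centre = target − a_3·(cos φ, sin φ) = (-2.8287, 7.0707)
cos θ_2 = (57.9965−7²−3²)/(2·7·3) = -0.0001; θ_2 = 90.0047° (elbow-up)
β = atan2(7.0707,-2.8287) = 111.8045°; ψ = atan2(3.0000,6.9998) = 23.1993°
θ_1 = β − ψ = 88.6052°
θ_3 = φ − θ_1 − θ_2 = 76.3901° (wrapped to (-180°,180°])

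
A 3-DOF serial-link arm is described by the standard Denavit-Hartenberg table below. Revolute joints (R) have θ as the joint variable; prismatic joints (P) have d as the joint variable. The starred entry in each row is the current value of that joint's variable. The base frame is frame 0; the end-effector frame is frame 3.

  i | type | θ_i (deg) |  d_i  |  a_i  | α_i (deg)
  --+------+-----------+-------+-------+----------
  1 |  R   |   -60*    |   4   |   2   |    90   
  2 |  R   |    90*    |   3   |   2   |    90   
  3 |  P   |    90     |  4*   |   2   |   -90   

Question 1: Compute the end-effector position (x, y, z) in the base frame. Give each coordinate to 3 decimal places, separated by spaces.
-1.330 -7.696 6.000

after link 1: o_1 = (1.0000, -1.7321, 4.0000)
after link 2: o_2 = (-1.5981, -3.2321, 6.0000)
after link 3: o_3 = (-1.3301, -7.6962, 6.0000)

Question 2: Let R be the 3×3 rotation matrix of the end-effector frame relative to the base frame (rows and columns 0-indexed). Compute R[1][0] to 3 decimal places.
-0.500

End-effector x-axis (col 0 of R) = (-0.8660,-0.5000,0.0000)
R[1][0] = -0.5000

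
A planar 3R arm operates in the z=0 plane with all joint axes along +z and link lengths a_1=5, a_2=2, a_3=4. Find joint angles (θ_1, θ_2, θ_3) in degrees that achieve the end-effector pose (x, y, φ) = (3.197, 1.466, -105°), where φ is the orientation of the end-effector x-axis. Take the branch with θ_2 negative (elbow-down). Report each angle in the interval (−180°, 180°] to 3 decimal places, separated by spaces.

60.000 -30.015 -134.985

wrist centre = target − a_3·(cos φ, sin φ) = (4.2323, 5.3297)
cos θ_2 = (46.3179−5²−2²)/(2·5·2) = 0.8659; θ_2 = -30.0149° (elbow-down)
β = atan2(5.3297,4.2323) = 51.5472°; ψ = atan2(-1.0005,6.7318) = -8.4532°
θ_1 = β − ψ = 60.0004°
θ_3 = φ − θ_1 − θ_2 = -134.9854° (wrapped to (-180°,180°])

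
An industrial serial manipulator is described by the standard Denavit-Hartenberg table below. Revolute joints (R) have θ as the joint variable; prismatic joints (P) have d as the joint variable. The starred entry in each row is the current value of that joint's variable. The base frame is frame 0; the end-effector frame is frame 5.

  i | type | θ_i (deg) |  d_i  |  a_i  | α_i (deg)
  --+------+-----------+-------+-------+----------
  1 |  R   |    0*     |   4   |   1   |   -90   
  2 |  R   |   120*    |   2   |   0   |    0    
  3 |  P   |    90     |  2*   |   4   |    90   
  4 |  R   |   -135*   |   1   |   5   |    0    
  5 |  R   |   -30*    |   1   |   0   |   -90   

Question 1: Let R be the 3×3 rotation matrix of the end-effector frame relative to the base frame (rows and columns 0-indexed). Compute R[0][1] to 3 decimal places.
0.500

End-effector y-axis (col 1 of R) = (0.5000,-0.0000,0.8660)
R[0][1] = 0.5000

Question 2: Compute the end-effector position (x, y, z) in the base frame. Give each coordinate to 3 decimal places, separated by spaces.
after link 1: o_1 = (1.0000, 0.0000, 4.0000)
after link 2: o_2 = (1.0000, 2.0000, 4.0000)
after link 3: o_3 = (-2.4641, 4.0000, 6.0000)
after link 4: o_4 = (0.0978, 0.4645, 3.3662)
after link 5: o_5 = (-0.4022, 0.4645, 2.5002)

-0.402 0.464 2.500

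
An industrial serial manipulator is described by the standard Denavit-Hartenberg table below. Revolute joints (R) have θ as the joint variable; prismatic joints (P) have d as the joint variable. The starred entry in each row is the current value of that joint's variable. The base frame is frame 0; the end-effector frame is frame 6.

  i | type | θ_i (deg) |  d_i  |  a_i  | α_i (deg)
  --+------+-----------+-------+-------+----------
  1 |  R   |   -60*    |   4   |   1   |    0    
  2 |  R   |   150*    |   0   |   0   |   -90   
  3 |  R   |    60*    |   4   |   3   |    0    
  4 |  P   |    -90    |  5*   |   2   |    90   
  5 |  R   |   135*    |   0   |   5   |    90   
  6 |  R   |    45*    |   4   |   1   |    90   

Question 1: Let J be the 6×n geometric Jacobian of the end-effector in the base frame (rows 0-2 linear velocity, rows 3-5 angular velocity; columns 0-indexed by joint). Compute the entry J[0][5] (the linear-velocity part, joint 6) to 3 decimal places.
0.500

axis z_5 = (-0.7071,0.6124,0.3536); lever o_n−o_5 = (-3.3284,1.6629,1.7766)
cross product → J_v[:, 5] = (0.5000,0.0795,0.8624)
J_ω[:, 5] = z_5
entry J[0][5] = 0.5000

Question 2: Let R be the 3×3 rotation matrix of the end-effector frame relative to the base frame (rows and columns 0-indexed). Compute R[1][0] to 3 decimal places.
-0.787

End-effector x-axis (col 0 of R) = (-0.5000,-0.7866,0.3624)
R[1][0] = -0.7866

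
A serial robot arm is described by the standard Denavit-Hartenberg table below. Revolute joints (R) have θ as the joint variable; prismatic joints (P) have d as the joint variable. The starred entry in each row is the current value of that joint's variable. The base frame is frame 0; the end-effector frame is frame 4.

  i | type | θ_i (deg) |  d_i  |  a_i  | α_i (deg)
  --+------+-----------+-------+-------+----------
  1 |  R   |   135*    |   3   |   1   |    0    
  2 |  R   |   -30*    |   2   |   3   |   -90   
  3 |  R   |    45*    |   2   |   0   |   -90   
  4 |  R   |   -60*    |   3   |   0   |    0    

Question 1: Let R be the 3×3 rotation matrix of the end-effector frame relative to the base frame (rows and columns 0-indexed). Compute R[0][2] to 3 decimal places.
0.183

End-effector z-axis (col 2 of R) = (0.1830,-0.6830,-0.7071)
R[0][2] = 0.1830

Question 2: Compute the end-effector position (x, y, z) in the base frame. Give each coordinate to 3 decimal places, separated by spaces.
after link 1: o_1 = (-0.7071, 0.7071, 3.0000)
after link 2: o_2 = (-1.4836, 3.6049, 5.0000)
after link 3: o_3 = (-3.4154, 3.0872, 5.0000)
after link 4: o_4 = (-2.8664, 1.0382, 2.8787)

-2.866 1.038 2.879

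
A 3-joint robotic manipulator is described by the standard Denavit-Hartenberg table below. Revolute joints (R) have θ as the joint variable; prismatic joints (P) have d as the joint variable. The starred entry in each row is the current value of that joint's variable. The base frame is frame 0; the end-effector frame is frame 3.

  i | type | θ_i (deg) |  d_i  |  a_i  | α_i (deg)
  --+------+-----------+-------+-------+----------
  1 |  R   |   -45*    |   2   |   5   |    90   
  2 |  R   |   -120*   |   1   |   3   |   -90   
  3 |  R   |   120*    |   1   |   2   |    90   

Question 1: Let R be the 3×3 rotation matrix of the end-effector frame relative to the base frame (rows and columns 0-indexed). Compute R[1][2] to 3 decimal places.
End-effector z-axis (col 2 of R) = (0.0474,0.6597,-0.7500)
R[1][2] = 0.6597

0.660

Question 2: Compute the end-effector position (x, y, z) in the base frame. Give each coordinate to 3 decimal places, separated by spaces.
after link 1: o_1 = (3.5355, -3.5355, 2.0000)
after link 2: o_2 = (1.7678, -3.1820, -0.5981)
after link 3: o_3 = (3.9584, -2.9232, -0.2321)

3.958 -2.923 -0.232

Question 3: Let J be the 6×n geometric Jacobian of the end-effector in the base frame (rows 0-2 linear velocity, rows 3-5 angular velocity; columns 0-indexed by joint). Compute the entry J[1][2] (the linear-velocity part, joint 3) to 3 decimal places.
-1.319

axis z_2 = (0.6124,-0.6124,-0.5000); lever o_n−o_2 = (2.1907,0.2588,0.3660)
cross product → J_v[:, 2] = (-0.0947,-1.3195,1.5000)
J_ω[:, 2] = z_2
entry J[1][2] = -1.3195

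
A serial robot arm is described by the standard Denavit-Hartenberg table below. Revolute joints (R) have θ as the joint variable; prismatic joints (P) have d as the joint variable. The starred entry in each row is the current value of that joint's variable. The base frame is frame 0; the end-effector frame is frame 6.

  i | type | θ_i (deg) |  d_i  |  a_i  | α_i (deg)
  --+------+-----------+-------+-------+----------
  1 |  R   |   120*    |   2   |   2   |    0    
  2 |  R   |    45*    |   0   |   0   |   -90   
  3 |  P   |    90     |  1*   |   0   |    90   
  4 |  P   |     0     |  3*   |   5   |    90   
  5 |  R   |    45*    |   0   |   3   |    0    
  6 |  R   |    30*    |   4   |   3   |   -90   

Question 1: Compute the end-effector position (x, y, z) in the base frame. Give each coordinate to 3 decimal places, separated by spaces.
-7.969 6.705 -5.898

after link 1: o_1 = (-1.0000, 1.7321, 2.0000)
after link 2: o_2 = (-1.0000, 1.7321, 2.0000)
after link 3: o_3 = (-1.2588, 0.7661, 2.0000)
after link 4: o_4 = (-4.1566, 1.5426, -3.0000)
after link 5: o_5 = (-6.2056, 2.0916, -5.1213)
after link 6: o_6 = (-7.9694, 6.7053, -5.8978)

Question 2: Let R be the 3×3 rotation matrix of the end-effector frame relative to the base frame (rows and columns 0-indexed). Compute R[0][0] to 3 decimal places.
-0.933

End-effector x-axis (col 0 of R) = (-0.9330,0.2500,-0.2588)
R[0][0] = -0.9330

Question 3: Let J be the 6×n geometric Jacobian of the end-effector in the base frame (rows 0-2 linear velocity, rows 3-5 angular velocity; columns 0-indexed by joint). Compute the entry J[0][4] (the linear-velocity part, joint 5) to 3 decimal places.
-2.799

axis z_4 = (0.2588,0.9659,-0.0000); lever o_n−o_4 = (-3.8128,5.1627,-2.8978)
cross product → J_v[:, 4] = (-2.7990,0.7500,5.0191)
J_ω[:, 4] = z_4
entry J[0][4] = -2.7990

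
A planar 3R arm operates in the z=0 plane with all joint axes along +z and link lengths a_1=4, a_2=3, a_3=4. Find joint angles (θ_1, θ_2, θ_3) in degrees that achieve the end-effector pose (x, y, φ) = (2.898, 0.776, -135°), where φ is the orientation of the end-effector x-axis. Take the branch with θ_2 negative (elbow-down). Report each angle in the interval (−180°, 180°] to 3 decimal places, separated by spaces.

44.997 -30.004 -149.994

wrist centre = target − a_3·(cos φ, sin φ) = (5.7264, 3.6044)
cos θ_2 = (45.7839−4²−3²)/(2·4·3) = 0.8660; θ_2 = -30.0036° (elbow-down)
β = atan2(3.6044,5.7264) = 32.1878°; ψ = atan2(-1.5002,6.5980) = -12.8094°
θ_1 = β − ψ = 44.9972°
θ_3 = φ − θ_1 − θ_2 = -149.9937° (wrapped to (-180°,180°])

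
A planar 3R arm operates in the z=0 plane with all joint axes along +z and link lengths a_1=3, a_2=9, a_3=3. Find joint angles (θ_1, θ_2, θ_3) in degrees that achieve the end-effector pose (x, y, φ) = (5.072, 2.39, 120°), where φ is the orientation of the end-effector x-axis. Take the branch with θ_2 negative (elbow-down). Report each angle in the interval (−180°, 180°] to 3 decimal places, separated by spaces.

135.000 -150.000 135.000

wrist centre = target − a_3·(cos φ, sin φ) = (6.5720, -0.2081)
cos θ_2 = (43.2345−3²−9²)/(2·3·9) = -0.8660; θ_2 = -150.0003° (elbow-down)
β = atan2(-0.2081,6.5720) = -1.8134°; ψ = atan2(-4.5000,-4.7943) = -136.8136°
θ_1 = β − ψ = 135.0002°
θ_3 = φ − θ_1 − θ_2 = 135.0001° (wrapped to (-180°,180°])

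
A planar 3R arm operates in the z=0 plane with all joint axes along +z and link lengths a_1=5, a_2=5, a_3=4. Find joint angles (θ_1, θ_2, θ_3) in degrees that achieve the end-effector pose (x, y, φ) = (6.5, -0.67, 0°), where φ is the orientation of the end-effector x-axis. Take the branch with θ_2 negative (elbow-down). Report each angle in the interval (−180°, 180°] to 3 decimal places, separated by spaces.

59.997 -150.000 90.003

wrist centre = target − a_3·(cos φ, sin φ) = (2.5000, -0.6700)
cos θ_2 = (6.6989−5²−5²)/(2·5·5) = -0.8660; θ_2 = -149.9996° (elbow-down)
β = atan2(-0.6700,2.5000) = -15.0027°; ψ = atan2(-2.5000,0.6699) = -74.9998°
θ_1 = β − ψ = 59.9971°
θ_3 = φ − θ_1 − θ_2 = 90.0025° (wrapped to (-180°,180°])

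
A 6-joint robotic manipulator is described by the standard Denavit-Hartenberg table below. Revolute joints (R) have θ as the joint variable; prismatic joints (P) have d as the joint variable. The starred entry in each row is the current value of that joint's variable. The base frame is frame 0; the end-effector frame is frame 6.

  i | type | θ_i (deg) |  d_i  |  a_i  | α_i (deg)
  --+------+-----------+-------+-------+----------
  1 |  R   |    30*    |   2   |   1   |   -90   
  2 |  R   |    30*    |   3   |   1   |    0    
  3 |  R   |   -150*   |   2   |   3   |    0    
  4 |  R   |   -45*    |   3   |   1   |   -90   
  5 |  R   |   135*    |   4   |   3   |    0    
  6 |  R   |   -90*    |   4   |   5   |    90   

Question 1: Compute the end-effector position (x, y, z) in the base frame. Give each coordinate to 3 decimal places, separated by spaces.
after link 1: o_1 = (0.8660, 0.5000, 2.0000)
after link 2: o_2 = (0.1160, 3.5311, 1.5000)
after link 3: o_3 = (-2.1830, 4.5131, 4.0981)
after link 4: o_4 = (-4.5195, 6.6283, 4.3569)
after link 5: o_5 = (-0.7878, 6.3333, 7.6716)
after link 6: o_6 = (-1.0810, 2.0815, 12.4503)

-1.081 2.082 12.450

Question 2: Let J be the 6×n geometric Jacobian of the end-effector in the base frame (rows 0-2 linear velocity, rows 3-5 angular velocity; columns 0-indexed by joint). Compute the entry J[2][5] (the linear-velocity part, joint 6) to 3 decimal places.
axis z_5 = (0.2241,0.1294,0.9659); lever o_n−o_5 = (-0.2932,-4.2518,4.7788)
cross product → J_v[:, 5] = (4.7253,-1.3543,-0.9151)
J_ω[:, 5] = z_5
entry J[2][5] = -0.9151

-0.915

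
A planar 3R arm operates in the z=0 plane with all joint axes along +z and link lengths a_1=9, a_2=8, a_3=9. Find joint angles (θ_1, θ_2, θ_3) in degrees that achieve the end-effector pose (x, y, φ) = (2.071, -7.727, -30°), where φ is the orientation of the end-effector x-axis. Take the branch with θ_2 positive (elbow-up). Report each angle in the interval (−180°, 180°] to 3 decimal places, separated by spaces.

149.998 135.004 44.998

wrist centre = target − a_3·(cos φ, sin φ) = (-5.7232, -3.2270)
cos θ_2 = (43.1689−9²−8²)/(2·9·8) = -0.7072; θ_2 = 135.0044° (elbow-up)
β = atan2(-3.2270,-5.7232) = -150.5838°; ψ = atan2(5.6564,3.3427) = 59.4186°
θ_1 = β − ψ = -210.0025°
θ_3 = φ − θ_1 − θ_2 = 44.9981° (wrapped to (-180°,180°])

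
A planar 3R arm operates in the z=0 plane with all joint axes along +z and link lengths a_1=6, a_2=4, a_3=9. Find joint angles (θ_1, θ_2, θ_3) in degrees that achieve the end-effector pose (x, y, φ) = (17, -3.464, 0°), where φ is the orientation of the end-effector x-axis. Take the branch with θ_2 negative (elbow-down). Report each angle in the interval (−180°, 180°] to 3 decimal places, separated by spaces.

0.001 -60.001 60.000

wrist centre = target − a_3·(cos φ, sin φ) = (8.0000, -3.4640)
cos θ_2 = (75.9993−6²−4²)/(2·6·4) = 0.5000; θ_2 = -60.0010° (elbow-down)
β = atan2(-3.4640,8.0000) = -23.4126°; ψ = atan2(-3.4641,7.9999) = -23.4136°
θ_1 = β − ψ = 0.0010°
θ_3 = φ − θ_1 − θ_2 = 60.0000° (wrapped to (-180°,180°])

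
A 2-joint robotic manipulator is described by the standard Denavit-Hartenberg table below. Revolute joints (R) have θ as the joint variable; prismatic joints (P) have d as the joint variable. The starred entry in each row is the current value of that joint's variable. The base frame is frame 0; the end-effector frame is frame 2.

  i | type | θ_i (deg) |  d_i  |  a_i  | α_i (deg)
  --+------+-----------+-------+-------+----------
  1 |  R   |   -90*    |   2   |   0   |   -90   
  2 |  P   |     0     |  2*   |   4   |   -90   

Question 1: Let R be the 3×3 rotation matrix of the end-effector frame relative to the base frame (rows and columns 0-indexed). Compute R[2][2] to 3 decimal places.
End-effector z-axis (col 2 of R) = (0.0000,0.0000,-1.0000)
R[2][2] = -1.0000

-1.000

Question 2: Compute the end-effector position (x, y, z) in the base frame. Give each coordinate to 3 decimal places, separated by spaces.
2.000 -4.000 2.000

after link 1: o_1 = (0.0000, 0.0000, 2.0000)
after link 2: o_2 = (2.0000, -4.0000, 2.0000)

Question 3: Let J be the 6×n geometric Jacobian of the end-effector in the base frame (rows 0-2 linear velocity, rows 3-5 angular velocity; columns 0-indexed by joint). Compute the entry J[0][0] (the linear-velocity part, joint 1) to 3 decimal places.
axis z_0 = ẑ; lever o_n−o_0 = (2.0000,-4.0000,2.0000)
cross product → J_v[:, 0] = (4.0000,2.0000,-0.0000)
J_ω[:, 0] = z_0
entry J[0][0] = 4.0000

4.000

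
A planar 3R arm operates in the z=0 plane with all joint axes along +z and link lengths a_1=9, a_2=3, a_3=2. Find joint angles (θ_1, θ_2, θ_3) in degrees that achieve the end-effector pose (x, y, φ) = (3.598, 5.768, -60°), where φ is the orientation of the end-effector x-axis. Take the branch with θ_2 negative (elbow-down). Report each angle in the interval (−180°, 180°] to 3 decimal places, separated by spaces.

90.001 -120.000 -30.001

wrist centre = target − a_3·(cos φ, sin φ) = (2.5980, 7.5001)
cos θ_2 = (63.0004−9²−3²)/(2·9·3) = -0.5000; θ_2 = -119.9996° (elbow-down)
β = atan2(7.5001,2.5980) = 70.8940°; ψ = atan2(-2.5981,7.5000) = -19.1066°
θ_1 = β − ψ = 90.0007°
θ_3 = φ − θ_1 − θ_2 = -30.0011° (wrapped to (-180°,180°])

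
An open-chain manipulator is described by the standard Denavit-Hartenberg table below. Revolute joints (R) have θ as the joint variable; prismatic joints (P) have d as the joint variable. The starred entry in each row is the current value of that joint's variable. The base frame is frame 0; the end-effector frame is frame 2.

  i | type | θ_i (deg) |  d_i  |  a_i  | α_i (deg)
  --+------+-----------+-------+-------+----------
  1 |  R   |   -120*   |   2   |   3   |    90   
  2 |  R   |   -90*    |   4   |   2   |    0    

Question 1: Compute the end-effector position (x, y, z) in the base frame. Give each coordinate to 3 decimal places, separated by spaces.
after link 1: o_1 = (-1.5000, -2.5981, 2.0000)
after link 2: o_2 = (-4.9641, -0.5981, 0.0000)

-4.964 -0.598 0.000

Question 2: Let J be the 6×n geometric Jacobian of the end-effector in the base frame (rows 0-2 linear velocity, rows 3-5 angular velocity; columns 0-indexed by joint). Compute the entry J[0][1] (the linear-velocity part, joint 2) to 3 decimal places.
axis z_1 = (-0.8660,0.5000,0.0000); lever o_n−o_1 = (-3.4641,2.0000,-2.0000)
cross product → J_v[:, 1] = (-1.0000,-1.7321,0.0000)
J_ω[:, 1] = z_1
entry J[0][1] = -1.0000

-1.000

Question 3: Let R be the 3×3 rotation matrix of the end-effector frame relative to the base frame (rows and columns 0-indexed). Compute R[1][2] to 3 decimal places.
0.500

End-effector z-axis (col 2 of R) = (-0.8660,0.5000,0.0000)
R[1][2] = 0.5000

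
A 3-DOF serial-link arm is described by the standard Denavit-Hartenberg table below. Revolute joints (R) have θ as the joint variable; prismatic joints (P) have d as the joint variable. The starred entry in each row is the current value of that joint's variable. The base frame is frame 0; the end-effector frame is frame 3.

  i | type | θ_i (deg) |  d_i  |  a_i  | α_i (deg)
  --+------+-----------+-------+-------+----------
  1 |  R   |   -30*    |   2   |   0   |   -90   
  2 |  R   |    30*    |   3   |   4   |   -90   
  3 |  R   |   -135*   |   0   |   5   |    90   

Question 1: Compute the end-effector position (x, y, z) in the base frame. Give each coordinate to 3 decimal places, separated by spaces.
3.616 5.459 1.768

after link 1: o_1 = (0.0000, 0.0000, 2.0000)
after link 2: o_2 = (4.5000, 0.8660, 0.0000)
after link 3: o_3 = (3.6161, 5.4588, 1.7678)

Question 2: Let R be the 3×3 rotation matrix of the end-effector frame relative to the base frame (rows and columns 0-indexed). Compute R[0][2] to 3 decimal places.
End-effector z-axis (col 2 of R) = (-0.8839,-0.3062,0.3536)
R[0][2] = -0.8839

-0.884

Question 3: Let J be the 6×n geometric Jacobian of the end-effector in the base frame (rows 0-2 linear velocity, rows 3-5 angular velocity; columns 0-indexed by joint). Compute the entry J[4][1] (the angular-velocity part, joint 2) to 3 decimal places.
0.866

axis z_1 = (0.5000,0.8660,0.0000); lever o_n−o_1 = (3.6161,5.4588,-0.2322)
cross product → J_v[:, 1] = (-0.2011,0.1161,-0.4022)
J_ω[:, 1] = z_1
entry J[4][1] = 0.8660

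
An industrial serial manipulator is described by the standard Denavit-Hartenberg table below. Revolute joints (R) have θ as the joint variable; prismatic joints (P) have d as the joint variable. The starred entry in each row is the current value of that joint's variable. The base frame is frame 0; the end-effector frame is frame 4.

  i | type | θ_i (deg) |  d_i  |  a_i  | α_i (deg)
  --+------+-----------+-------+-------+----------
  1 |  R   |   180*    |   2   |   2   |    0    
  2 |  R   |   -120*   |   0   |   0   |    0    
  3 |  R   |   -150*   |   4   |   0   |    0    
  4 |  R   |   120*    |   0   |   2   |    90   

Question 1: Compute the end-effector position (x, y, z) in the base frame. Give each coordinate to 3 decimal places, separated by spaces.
-0.268 1.000 6.000

after link 1: o_1 = (-2.0000, 0.0000, 2.0000)
after link 2: o_2 = (-2.0000, 0.0000, 2.0000)
after link 3: o_3 = (-2.0000, 0.0000, 6.0000)
after link 4: o_4 = (-0.2679, 1.0000, 6.0000)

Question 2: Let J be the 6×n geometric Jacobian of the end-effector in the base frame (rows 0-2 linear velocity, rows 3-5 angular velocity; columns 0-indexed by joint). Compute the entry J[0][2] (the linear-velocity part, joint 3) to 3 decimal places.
-1.000

axis z_2 = (0.0000,0.0000,1.0000); lever o_n−o_2 = (1.7321,1.0000,4.0000)
cross product → J_v[:, 2] = (-1.0000,1.7321,0.0000)
J_ω[:, 2] = z_2
entry J[0][2] = -1.0000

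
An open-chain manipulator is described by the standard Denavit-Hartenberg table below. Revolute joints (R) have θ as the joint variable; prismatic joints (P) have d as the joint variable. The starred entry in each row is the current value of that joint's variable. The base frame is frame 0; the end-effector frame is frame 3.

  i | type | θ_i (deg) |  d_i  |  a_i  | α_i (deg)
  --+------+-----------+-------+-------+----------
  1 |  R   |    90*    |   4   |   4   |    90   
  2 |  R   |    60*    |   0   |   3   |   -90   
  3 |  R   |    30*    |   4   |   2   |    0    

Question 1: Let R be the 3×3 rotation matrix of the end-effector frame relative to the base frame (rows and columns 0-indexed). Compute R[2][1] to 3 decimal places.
-0.433

End-effector y-axis (col 1 of R) = (-0.8660,-0.2500,-0.4330)
R[2][1] = -0.4330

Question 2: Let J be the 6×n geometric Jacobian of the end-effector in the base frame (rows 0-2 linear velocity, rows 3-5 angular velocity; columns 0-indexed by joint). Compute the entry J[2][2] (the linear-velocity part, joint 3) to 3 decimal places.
axis z_2 = (-0.0000,-0.8660,0.5000); lever o_n−o_2 = (-1.0000,-2.5981,3.5000)
cross product → J_v[:, 2] = (-1.7321,-0.5000,-0.8660)
J_ω[:, 2] = z_2
entry J[2][2] = -0.8660

-0.866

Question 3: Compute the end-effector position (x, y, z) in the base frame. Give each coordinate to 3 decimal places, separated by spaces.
-1.000 2.902 10.098

after link 1: o_1 = (0.0000, 4.0000, 4.0000)
after link 2: o_2 = (0.0000, 5.5000, 6.5981)
after link 3: o_3 = (-1.0000, 2.9019, 10.0981)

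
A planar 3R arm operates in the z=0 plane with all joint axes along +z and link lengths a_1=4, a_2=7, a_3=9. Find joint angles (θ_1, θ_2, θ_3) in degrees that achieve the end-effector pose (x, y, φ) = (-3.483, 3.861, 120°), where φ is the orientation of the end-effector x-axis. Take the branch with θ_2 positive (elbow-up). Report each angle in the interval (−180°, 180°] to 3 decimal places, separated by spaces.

163.997 149.996 166.007

wrist centre = target − a_3·(cos φ, sin φ) = (1.0170, -3.9332)
cos θ_2 = (16.5046−4²−7²)/(2·4·7) = -0.8660; θ_2 = 149.9959° (elbow-up)
β = atan2(-3.9332,1.0170) = -75.5028°; ψ = atan2(3.5004,-2.0619) = 120.5002°
θ_1 = β − ψ = -196.0029°
θ_3 = φ − θ_1 − θ_2 = 166.0070° (wrapped to (-180°,180°])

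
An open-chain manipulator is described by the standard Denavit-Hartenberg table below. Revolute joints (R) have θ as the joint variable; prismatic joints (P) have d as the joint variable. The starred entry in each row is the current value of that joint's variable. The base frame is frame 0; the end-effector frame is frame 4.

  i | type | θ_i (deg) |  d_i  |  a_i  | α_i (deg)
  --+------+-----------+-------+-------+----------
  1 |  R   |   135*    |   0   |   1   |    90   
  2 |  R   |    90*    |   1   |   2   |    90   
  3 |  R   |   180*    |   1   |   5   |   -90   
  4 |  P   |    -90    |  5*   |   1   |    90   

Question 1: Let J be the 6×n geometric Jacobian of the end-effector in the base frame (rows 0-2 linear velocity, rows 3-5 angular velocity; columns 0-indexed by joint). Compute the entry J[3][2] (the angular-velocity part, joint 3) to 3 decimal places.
-0.707

axis z_2 = (-0.7071,0.7071,-0.0000); lever o_n−o_2 = (-4.9497,-2.1213,-5.0000)
cross product → J_v[:, 2] = (-3.5355,-3.5355,5.0000)
J_ω[:, 2] = z_2
entry J[3][2] = -0.7071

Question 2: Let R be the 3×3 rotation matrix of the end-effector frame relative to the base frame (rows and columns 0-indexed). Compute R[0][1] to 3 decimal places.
-0.707

End-effector y-axis (col 1 of R) = (-0.7071,-0.7071,-0.0000)
R[0][1] = -0.7071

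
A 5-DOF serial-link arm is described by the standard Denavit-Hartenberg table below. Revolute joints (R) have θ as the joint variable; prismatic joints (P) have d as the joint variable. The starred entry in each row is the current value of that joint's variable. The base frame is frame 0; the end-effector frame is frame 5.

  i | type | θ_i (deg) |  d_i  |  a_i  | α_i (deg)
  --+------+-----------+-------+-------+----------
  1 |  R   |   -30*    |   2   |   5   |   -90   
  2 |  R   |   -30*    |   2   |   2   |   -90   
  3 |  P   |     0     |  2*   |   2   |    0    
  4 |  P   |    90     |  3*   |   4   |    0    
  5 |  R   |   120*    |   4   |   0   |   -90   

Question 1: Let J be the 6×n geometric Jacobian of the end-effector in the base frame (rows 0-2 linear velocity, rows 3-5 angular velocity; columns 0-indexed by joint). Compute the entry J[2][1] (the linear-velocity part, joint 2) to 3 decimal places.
-7.964

axis z_1 = (0.5000,0.8660,0.0000); lever o_n−o_1 = (5.8971,-5.7141,-5.7942)
cross product → J_v[:, 1] = (-5.0179,2.8971,-7.9641)
J_ω[:, 1] = z_1
entry J[2][1] = -7.9641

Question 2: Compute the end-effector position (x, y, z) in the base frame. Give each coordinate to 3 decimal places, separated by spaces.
10.227 -8.214 -3.794

after link 1: o_1 = (4.3301, -2.5000, 2.0000)
after link 2: o_2 = (6.8301, -1.6340, 3.0000)
after link 3: o_3 = (9.1962, -3.0000, 2.2679)
after link 4: o_4 = (8.4952, -7.2141, -0.3301)
after link 5: o_5 = (10.2272, -8.2141, -3.7942)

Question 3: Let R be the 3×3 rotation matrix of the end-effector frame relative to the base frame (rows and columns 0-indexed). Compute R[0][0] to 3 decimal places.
End-effector x-axis (col 0 of R) = (-0.3995,0.8080,-0.4330)
R[0][0] = -0.3995

-0.400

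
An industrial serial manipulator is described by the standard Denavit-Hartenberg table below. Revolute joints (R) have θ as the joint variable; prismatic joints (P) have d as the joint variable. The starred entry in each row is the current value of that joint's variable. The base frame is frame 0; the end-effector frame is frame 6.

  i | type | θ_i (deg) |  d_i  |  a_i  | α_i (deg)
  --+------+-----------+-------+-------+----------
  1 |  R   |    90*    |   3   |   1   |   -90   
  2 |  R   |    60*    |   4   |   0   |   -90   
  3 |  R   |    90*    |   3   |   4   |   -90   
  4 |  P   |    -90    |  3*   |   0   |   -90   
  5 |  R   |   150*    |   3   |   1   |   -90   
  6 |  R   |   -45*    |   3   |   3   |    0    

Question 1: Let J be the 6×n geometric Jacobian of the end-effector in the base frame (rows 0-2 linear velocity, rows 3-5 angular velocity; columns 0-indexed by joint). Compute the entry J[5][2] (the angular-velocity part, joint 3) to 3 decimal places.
-0.500

axis z_2 = (-0.0000,-0.8660,-0.5000); lever o_n−o_2 = (9.1213,-0.9768,4.0981)
cross product → J_v[:, 2] = (-4.0374,-4.5607,7.8993)
J_ω[:, 2] = z_2
entry J[5][2] = -0.5000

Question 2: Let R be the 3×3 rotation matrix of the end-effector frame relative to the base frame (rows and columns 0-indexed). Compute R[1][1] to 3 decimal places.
End-effector y-axis (col 1 of R) = (-0.7071,0.7071,0.0000)
R[1][1] = 0.7071

0.707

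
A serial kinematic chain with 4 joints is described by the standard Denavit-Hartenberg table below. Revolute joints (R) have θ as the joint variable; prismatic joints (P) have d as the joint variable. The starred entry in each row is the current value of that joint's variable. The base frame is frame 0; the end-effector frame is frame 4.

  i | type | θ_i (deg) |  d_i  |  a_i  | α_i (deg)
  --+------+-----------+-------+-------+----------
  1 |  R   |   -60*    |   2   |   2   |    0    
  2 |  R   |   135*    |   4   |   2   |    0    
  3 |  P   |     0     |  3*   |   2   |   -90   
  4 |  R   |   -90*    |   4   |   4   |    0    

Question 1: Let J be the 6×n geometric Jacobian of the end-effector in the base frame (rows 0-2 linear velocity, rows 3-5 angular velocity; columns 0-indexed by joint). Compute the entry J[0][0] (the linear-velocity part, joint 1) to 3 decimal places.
-3.167

axis z_0 = ẑ; lever o_n−o_0 = (-1.8284,3.1669,13.0000)
cross product → J_v[:, 0] = (-3.1669,-1.8284,0.0000)
J_ω[:, 0] = z_0
entry J[0][0] = -3.1669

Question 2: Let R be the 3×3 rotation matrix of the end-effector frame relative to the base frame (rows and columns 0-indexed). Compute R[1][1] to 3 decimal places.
0.966

End-effector y-axis (col 1 of R) = (0.2588,0.9659,-0.0000)
R[1][1] = 0.9659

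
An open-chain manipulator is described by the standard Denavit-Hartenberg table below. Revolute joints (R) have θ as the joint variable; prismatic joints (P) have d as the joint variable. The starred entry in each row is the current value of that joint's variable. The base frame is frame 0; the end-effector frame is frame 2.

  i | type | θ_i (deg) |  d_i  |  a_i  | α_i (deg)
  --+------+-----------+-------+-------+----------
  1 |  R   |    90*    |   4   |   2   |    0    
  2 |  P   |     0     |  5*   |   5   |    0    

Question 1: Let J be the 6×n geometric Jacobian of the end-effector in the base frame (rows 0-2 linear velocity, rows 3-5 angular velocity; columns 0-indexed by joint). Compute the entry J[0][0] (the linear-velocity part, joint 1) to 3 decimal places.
-7.000

axis z_0 = ẑ; lever o_n−o_0 = (0.0000,7.0000,9.0000)
cross product → J_v[:, 0] = (-7.0000,0.0000,0.0000)
J_ω[:, 0] = z_0
entry J[0][0] = -7.0000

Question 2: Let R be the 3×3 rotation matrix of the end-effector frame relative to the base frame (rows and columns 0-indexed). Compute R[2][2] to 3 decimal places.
1.000

End-effector z-axis (col 2 of R) = (0.0000,0.0000,1.0000)
R[2][2] = 1.0000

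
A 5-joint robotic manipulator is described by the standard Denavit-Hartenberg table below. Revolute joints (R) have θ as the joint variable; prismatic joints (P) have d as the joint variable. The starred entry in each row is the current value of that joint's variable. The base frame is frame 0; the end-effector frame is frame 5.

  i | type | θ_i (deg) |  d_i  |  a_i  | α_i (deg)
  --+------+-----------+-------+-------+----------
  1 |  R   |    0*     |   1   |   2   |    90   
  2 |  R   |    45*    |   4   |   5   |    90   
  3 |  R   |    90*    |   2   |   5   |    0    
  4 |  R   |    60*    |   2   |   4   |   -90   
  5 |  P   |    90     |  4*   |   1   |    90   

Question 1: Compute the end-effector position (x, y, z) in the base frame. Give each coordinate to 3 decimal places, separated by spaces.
3.793 -7.536 -1.449

after link 1: o_1 = (2.0000, 0.0000, 1.0000)
after link 2: o_2 = (5.5355, -4.0000, 4.5355)
after link 3: o_3 = (6.9497, -9.0000, 3.1213)
after link 4: o_4 = (5.9145, -11.0000, -0.7424)
after link 5: o_5 = (3.7932, -7.5359, -1.4495)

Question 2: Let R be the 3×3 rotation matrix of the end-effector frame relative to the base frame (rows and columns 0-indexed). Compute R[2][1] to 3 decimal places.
-0.354

End-effector y-axis (col 1 of R) = (-0.3536,0.8660,-0.3536)
R[2][1] = -0.3536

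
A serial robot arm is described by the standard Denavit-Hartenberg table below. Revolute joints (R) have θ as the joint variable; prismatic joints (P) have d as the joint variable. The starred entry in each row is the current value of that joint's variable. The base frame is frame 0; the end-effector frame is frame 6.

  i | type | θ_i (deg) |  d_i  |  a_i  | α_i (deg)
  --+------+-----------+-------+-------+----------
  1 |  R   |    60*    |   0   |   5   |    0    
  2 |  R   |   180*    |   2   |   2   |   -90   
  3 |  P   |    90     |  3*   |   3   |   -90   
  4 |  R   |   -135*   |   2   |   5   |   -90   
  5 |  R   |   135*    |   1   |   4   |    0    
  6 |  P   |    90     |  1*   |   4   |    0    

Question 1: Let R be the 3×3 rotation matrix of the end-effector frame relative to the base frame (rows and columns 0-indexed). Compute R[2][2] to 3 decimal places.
End-effector z-axis (col 2 of R) = (0.6124,-0.3536,-0.7071)
R[2][2] = -0.7071

-0.707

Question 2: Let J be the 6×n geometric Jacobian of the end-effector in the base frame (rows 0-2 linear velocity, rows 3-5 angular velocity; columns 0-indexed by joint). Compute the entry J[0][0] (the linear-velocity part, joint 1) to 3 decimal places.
axis z_0 = ẑ; lever o_n−o_0 = (5.9206,2.3553,-2.8787)
cross product → J_v[:, 0] = (-2.3553,5.9206,0.0000)
J_ω[:, 0] = z_0
entry J[0][0] = -2.3553

-2.355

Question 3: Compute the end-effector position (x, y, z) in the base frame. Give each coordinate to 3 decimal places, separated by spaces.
5.921 2.355 -2.879

after link 1: o_1 = (2.5000, 4.3301, 0.0000)
after link 2: o_2 = (1.5000, 2.5981, 2.0000)
after link 3: o_3 = (4.0981, 1.0981, -1.0000)
after link 4: o_4 = (8.1599, 1.0624, 2.5355)
after link 5: o_5 = (5.6260, -0.7407, -0.1716)
after link 6: o_6 = (5.9206, 2.3553, -2.8787)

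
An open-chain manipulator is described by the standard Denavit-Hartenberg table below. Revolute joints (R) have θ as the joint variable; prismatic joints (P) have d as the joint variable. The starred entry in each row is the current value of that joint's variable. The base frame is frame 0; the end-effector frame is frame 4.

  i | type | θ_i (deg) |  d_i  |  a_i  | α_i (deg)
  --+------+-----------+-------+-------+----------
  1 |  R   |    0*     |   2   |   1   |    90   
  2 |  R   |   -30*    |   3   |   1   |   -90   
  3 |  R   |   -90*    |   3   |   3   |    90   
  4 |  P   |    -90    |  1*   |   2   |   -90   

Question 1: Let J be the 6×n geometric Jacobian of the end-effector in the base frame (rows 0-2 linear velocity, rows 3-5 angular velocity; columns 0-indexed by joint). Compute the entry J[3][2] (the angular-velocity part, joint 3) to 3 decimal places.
axis z_2 = (0.5000,-0.0000,0.8660); lever o_n−o_2 = (-0.3660,-3.0000,1.3660)
cross product → J_v[:, 2] = (2.5981,-1.0000,-1.5000)
J_ω[:, 2] = z_2
entry J[3][2] = 0.5000

0.500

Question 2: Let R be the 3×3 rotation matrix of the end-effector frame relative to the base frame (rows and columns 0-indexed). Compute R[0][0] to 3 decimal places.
End-effector x-axis (col 0 of R) = (-0.5000,-0.0000,-0.8660)
R[0][0] = -0.5000

-0.500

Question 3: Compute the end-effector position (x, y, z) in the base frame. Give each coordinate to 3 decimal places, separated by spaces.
1.500 -6.000 2.866

after link 1: o_1 = (1.0000, 0.0000, 2.0000)
after link 2: o_2 = (1.8660, -3.0000, 1.5000)
after link 3: o_3 = (3.3660, -6.0000, 4.0981)
after link 4: o_4 = (1.5000, -6.0000, 2.8660)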